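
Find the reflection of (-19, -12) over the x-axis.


Reflection across x-axis: (x, y) -> (x, -y)
(-19, -12) -> (-19, 12)

(-19, 12)


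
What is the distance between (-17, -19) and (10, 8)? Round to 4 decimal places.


d = sqrt((10--17)^2 + (8--19)^2) = 38.1838

38.1838


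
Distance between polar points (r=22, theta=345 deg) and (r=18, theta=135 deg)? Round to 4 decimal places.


d = sqrt(r1^2 + r2^2 - 2*r1*r2*cos(t2-t1))
d = sqrt(22^2 + 18^2 - 2*22*18*cos(135-345)) = 38.6509

38.6509


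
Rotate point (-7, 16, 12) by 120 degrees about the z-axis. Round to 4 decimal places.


x' = -7*cos(120) - 16*sin(120) = -10.3564
y' = -7*sin(120) + 16*cos(120) = -14.0622
z' = 12

(-10.3564, -14.0622, 12)


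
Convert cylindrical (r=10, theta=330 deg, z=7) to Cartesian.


x = 10 * cos(330) = 8.6603
y = 10 * sin(330) = -5
z = 7

(8.6603, -5, 7)


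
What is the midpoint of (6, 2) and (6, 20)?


Midpoint = ((6+6)/2, (2+20)/2) = (6, 11)

(6, 11)


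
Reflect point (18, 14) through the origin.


Reflection through origin: (x, y) -> (-x, -y)
(18, 14) -> (-18, -14)

(-18, -14)


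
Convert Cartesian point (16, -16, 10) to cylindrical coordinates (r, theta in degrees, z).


r = sqrt(16^2 + (-16)^2) = 22.6274
theta = atan2(-16, 16) = 315 deg
z = 10

r = 22.6274, theta = 315 deg, z = 10


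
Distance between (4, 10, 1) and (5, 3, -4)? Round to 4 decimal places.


d = sqrt((5-4)^2 + (3-10)^2 + (-4-1)^2) = 8.6603

8.6603


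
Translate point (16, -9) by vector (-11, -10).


Translation: (x+dx, y+dy) = (16+-11, -9+-10) = (5, -19)

(5, -19)


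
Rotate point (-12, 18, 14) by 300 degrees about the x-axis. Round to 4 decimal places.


x' = -12
y' = 18*cos(300) - 14*sin(300) = 21.1244
z' = 18*sin(300) + 14*cos(300) = -8.5885

(-12, 21.1244, -8.5885)


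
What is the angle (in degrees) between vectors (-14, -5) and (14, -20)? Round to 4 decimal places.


dot = -14*14 + -5*-20 = -96
|u| = 14.8661, |v| = 24.4131
cos(angle) = -0.2645
angle = 105.3382 degrees

105.3382 degrees


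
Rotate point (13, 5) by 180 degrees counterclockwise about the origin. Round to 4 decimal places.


x' = 13*cos(180) - 5*sin(180) = -13
y' = 13*sin(180) + 5*cos(180) = -5

(-13, -5)


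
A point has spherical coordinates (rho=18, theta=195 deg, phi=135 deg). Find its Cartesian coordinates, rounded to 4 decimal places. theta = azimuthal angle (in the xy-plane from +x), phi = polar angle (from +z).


x = 18 * sin(135) * cos(195) = -12.2942
y = 18 * sin(135) * sin(195) = -3.2942
z = 18 * cos(135) = -12.7279

(-12.2942, -3.2942, -12.7279)


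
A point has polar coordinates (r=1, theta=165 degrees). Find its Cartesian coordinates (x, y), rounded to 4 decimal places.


x = 1 * cos(165) = -0.9659
y = 1 * sin(165) = 0.2588

(-0.9659, 0.2588)


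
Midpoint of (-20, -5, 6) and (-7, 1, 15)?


Midpoint = ((-20+-7)/2, (-5+1)/2, (6+15)/2) = (-13.5, -2, 10.5)

(-13.5, -2, 10.5)


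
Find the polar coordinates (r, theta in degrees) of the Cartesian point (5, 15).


r = sqrt(5^2 + 15^2) = 15.8114
theta = atan2(15, 5) = 71.5651 degrees

r = 15.8114, theta = 71.5651 degrees


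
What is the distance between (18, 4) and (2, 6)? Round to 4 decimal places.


d = sqrt((2-18)^2 + (6-4)^2) = 16.1245

16.1245


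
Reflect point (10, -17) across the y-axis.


Reflection across y-axis: (x, y) -> (-x, y)
(10, -17) -> (-10, -17)

(-10, -17)


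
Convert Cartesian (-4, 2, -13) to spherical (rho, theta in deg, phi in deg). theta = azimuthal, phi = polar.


rho = sqrt((-4)^2 + 2^2 + (-13)^2) = 13.7477
theta = atan2(2, -4) = 153.4349 deg
phi = acos(-13/13.7477) = 161.0162 deg

rho = 13.7477, theta = 153.4349 deg, phi = 161.0162 deg


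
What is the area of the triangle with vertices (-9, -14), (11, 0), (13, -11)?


Area = |x1(y2-y3) + x2(y3-y1) + x3(y1-y2)| / 2
= |-9*(0--11) + 11*(-11--14) + 13*(-14-0)| / 2
= 124

124


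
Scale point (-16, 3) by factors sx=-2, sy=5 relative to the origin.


Scaling: (x*sx, y*sy) = (-16*-2, 3*5) = (32, 15)

(32, 15)


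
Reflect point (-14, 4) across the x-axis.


Reflection across x-axis: (x, y) -> (x, -y)
(-14, 4) -> (-14, -4)

(-14, -4)


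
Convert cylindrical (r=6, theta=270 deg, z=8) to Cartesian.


x = 6 * cos(270) = 0
y = 6 * sin(270) = -6
z = 8

(0, -6, 8)


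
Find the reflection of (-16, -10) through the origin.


Reflection through origin: (x, y) -> (-x, -y)
(-16, -10) -> (16, 10)

(16, 10)


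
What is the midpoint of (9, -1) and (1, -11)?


Midpoint = ((9+1)/2, (-1+-11)/2) = (5, -6)

(5, -6)


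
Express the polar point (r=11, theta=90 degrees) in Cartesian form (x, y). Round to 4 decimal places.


x = 11 * cos(90) = 0
y = 11 * sin(90) = 11

(0, 11)


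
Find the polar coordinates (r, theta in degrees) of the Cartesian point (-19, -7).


r = sqrt((-19)^2 + (-7)^2) = 20.2485
theta = atan2(-7, -19) = 200.2249 degrees

r = 20.2485, theta = 200.2249 degrees


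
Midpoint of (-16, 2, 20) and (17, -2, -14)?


Midpoint = ((-16+17)/2, (2+-2)/2, (20+-14)/2) = (0.5, 0, 3)

(0.5, 0, 3)


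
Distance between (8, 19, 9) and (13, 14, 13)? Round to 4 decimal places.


d = sqrt((13-8)^2 + (14-19)^2 + (13-9)^2) = 8.124

8.124


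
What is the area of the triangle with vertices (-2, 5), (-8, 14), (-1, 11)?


Area = |x1(y2-y3) + x2(y3-y1) + x3(y1-y2)| / 2
= |-2*(14-11) + -8*(11-5) + -1*(5-14)| / 2
= 22.5

22.5


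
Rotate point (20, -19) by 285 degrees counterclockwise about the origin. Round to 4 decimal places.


x' = 20*cos(285) - -19*sin(285) = -13.1762
y' = 20*sin(285) + -19*cos(285) = -24.2361

(-13.1762, -24.2361)


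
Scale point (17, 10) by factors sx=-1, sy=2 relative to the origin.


Scaling: (x*sx, y*sy) = (17*-1, 10*2) = (-17, 20)

(-17, 20)


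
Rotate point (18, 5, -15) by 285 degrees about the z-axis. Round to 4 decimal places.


x' = 18*cos(285) - 5*sin(285) = 9.4884
y' = 18*sin(285) + 5*cos(285) = -16.0926
z' = -15

(9.4884, -16.0926, -15)


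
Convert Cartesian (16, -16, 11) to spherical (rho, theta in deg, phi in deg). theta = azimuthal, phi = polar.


rho = sqrt(16^2 + (-16)^2 + 11^2) = 25.1595
theta = atan2(-16, 16) = 315 deg
phi = acos(11/25.1595) = 64.0739 deg

rho = 25.1595, theta = 315 deg, phi = 64.0739 deg


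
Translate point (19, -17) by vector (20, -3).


Translation: (x+dx, y+dy) = (19+20, -17+-3) = (39, -20)

(39, -20)


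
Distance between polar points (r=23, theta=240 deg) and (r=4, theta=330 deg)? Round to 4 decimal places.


d = sqrt(r1^2 + r2^2 - 2*r1*r2*cos(t2-t1))
d = sqrt(23^2 + 4^2 - 2*23*4*cos(330-240)) = 23.3452

23.3452


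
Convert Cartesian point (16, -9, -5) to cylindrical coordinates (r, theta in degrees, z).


r = sqrt(16^2 + (-9)^2) = 18.3576
theta = atan2(-9, 16) = 330.6422 deg
z = -5

r = 18.3576, theta = 330.6422 deg, z = -5


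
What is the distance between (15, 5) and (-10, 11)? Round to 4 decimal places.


d = sqrt((-10-15)^2 + (11-5)^2) = 25.7099

25.7099


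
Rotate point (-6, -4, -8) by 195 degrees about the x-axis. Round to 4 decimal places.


x' = -6
y' = -4*cos(195) - -8*sin(195) = 1.7932
z' = -4*sin(195) + -8*cos(195) = 8.7627

(-6, 1.7932, 8.7627)


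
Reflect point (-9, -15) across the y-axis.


Reflection across y-axis: (x, y) -> (-x, y)
(-9, -15) -> (9, -15)

(9, -15)


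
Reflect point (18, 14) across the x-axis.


Reflection across x-axis: (x, y) -> (x, -y)
(18, 14) -> (18, -14)

(18, -14)


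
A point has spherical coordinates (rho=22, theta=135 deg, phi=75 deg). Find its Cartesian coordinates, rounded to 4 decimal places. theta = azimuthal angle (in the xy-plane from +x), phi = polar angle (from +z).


x = 22 * sin(75) * cos(135) = -15.0263
y = 22 * sin(75) * sin(135) = 15.0263
z = 22 * cos(75) = 5.694

(-15.0263, 15.0263, 5.694)


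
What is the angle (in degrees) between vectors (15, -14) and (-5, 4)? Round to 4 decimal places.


dot = 15*-5 + -14*4 = -131
|u| = 20.5183, |v| = 6.4031
cos(angle) = -0.9971
angle = 175.6347 degrees

175.6347 degrees


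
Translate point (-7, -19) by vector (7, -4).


Translation: (x+dx, y+dy) = (-7+7, -19+-4) = (0, -23)

(0, -23)


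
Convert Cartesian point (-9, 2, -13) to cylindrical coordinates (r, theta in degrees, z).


r = sqrt((-9)^2 + 2^2) = 9.2195
theta = atan2(2, -9) = 167.4712 deg
z = -13

r = 9.2195, theta = 167.4712 deg, z = -13


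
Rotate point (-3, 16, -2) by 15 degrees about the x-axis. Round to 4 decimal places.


x' = -3
y' = 16*cos(15) - -2*sin(15) = 15.9725
z' = 16*sin(15) + -2*cos(15) = 2.2093

(-3, 15.9725, 2.2093)


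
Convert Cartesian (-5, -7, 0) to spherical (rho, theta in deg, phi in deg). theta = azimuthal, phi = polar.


rho = sqrt((-5)^2 + (-7)^2 + 0^2) = 8.6023
theta = atan2(-7, -5) = 234.4623 deg
phi = acos(0/8.6023) = 90 deg

rho = 8.6023, theta = 234.4623 deg, phi = 90 deg


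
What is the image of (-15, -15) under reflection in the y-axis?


Reflection across y-axis: (x, y) -> (-x, y)
(-15, -15) -> (15, -15)

(15, -15)


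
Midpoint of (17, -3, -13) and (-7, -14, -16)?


Midpoint = ((17+-7)/2, (-3+-14)/2, (-13+-16)/2) = (5, -8.5, -14.5)

(5, -8.5, -14.5)


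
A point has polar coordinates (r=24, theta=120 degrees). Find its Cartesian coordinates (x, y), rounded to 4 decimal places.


x = 24 * cos(120) = -12
y = 24 * sin(120) = 20.7846

(-12, 20.7846)


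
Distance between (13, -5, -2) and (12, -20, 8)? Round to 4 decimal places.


d = sqrt((12-13)^2 + (-20--5)^2 + (8--2)^2) = 18.0555

18.0555


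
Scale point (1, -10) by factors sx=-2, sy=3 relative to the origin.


Scaling: (x*sx, y*sy) = (1*-2, -10*3) = (-2, -30)

(-2, -30)


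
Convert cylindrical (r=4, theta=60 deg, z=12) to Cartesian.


x = 4 * cos(60) = 2
y = 4 * sin(60) = 3.4641
z = 12

(2, 3.4641, 12)


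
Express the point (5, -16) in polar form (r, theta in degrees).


r = sqrt(5^2 + (-16)^2) = 16.7631
theta = atan2(-16, 5) = 287.354 degrees

r = 16.7631, theta = 287.354 degrees


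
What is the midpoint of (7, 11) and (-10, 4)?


Midpoint = ((7+-10)/2, (11+4)/2) = (-1.5, 7.5)

(-1.5, 7.5)


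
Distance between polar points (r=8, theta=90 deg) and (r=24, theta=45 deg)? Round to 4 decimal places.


d = sqrt(r1^2 + r2^2 - 2*r1*r2*cos(t2-t1))
d = sqrt(8^2 + 24^2 - 2*8*24*cos(45-90)) = 19.1956

19.1956


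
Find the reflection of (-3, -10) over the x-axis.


Reflection across x-axis: (x, y) -> (x, -y)
(-3, -10) -> (-3, 10)

(-3, 10)


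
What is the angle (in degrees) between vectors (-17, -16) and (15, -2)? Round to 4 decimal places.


dot = -17*15 + -16*-2 = -223
|u| = 23.3452, |v| = 15.1327
cos(angle) = -0.6312
angle = 129.1411 degrees

129.1411 degrees


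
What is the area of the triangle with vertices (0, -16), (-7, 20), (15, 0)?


Area = |x1(y2-y3) + x2(y3-y1) + x3(y1-y2)| / 2
= |0*(20-0) + -7*(0--16) + 15*(-16-20)| / 2
= 326

326


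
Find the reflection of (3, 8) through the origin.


Reflection through origin: (x, y) -> (-x, -y)
(3, 8) -> (-3, -8)

(-3, -8)


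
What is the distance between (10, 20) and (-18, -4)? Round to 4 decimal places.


d = sqrt((-18-10)^2 + (-4-20)^2) = 36.8782

36.8782


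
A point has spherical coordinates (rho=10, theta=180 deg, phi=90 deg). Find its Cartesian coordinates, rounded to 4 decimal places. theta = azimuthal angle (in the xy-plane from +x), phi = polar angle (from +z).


x = 10 * sin(90) * cos(180) = -10
y = 10 * sin(90) * sin(180) = 0
z = 10 * cos(90) = 0

(-10, 0, 0)


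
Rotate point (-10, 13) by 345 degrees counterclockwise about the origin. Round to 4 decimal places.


x' = -10*cos(345) - 13*sin(345) = -6.2946
y' = -10*sin(345) + 13*cos(345) = 15.1452

(-6.2946, 15.1452)


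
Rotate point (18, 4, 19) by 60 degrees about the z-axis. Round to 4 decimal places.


x' = 18*cos(60) - 4*sin(60) = 5.5359
y' = 18*sin(60) + 4*cos(60) = 17.5885
z' = 19

(5.5359, 17.5885, 19)


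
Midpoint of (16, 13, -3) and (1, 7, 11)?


Midpoint = ((16+1)/2, (13+7)/2, (-3+11)/2) = (8.5, 10, 4)

(8.5, 10, 4)


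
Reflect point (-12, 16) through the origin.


Reflection through origin: (x, y) -> (-x, -y)
(-12, 16) -> (12, -16)

(12, -16)


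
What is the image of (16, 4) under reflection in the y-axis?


Reflection across y-axis: (x, y) -> (-x, y)
(16, 4) -> (-16, 4)

(-16, 4)


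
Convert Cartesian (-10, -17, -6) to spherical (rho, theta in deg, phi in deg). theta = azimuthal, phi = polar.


rho = sqrt((-10)^2 + (-17)^2 + (-6)^2) = 20.6155
theta = atan2(-17, -10) = 239.5345 deg
phi = acos(-6/20.6155) = 106.9204 deg

rho = 20.6155, theta = 239.5345 deg, phi = 106.9204 deg


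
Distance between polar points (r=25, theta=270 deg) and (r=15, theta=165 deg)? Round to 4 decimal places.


d = sqrt(r1^2 + r2^2 - 2*r1*r2*cos(t2-t1))
d = sqrt(25^2 + 15^2 - 2*25*15*cos(165-270)) = 32.3128

32.3128


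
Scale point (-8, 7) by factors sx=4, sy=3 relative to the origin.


Scaling: (x*sx, y*sy) = (-8*4, 7*3) = (-32, 21)

(-32, 21)


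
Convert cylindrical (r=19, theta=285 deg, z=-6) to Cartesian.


x = 19 * cos(285) = 4.9176
y = 19 * sin(285) = -18.3526
z = -6

(4.9176, -18.3526, -6)


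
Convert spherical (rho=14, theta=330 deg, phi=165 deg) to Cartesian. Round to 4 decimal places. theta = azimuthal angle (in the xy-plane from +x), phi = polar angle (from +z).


x = 14 * sin(165) * cos(330) = 3.138
y = 14 * sin(165) * sin(330) = -1.8117
z = 14 * cos(165) = -13.523

(3.138, -1.8117, -13.523)


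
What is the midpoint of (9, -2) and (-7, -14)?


Midpoint = ((9+-7)/2, (-2+-14)/2) = (1, -8)

(1, -8)


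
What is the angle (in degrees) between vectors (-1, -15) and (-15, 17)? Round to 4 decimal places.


dot = -1*-15 + -15*17 = -240
|u| = 15.0333, |v| = 22.6716
cos(angle) = -0.7042
angle = 134.7623 degrees

134.7623 degrees


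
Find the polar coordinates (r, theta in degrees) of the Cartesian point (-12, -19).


r = sqrt((-12)^2 + (-19)^2) = 22.4722
theta = atan2(-19, -12) = 237.7244 degrees

r = 22.4722, theta = 237.7244 degrees


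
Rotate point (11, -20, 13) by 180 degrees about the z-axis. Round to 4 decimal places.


x' = 11*cos(180) - -20*sin(180) = -11
y' = 11*sin(180) + -20*cos(180) = 20
z' = 13

(-11, 20, 13)


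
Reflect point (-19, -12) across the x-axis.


Reflection across x-axis: (x, y) -> (x, -y)
(-19, -12) -> (-19, 12)

(-19, 12)


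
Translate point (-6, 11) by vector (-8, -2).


Translation: (x+dx, y+dy) = (-6+-8, 11+-2) = (-14, 9)

(-14, 9)


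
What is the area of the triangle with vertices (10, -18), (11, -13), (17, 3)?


Area = |x1(y2-y3) + x2(y3-y1) + x3(y1-y2)| / 2
= |10*(-13-3) + 11*(3--18) + 17*(-18--13)| / 2
= 7

7


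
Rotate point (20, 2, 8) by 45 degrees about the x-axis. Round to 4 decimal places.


x' = 20
y' = 2*cos(45) - 8*sin(45) = -4.2426
z' = 2*sin(45) + 8*cos(45) = 7.0711

(20, -4.2426, 7.0711)


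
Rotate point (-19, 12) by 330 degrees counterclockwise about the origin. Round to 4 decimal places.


x' = -19*cos(330) - 12*sin(330) = -10.4545
y' = -19*sin(330) + 12*cos(330) = 19.8923

(-10.4545, 19.8923)


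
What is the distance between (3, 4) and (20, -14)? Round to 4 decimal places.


d = sqrt((20-3)^2 + (-14-4)^2) = 24.7588

24.7588


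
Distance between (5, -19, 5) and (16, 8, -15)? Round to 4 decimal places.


d = sqrt((16-5)^2 + (8--19)^2 + (-15-5)^2) = 35.3553

35.3553


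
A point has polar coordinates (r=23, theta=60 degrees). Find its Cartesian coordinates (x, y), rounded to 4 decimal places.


x = 23 * cos(60) = 11.5
y = 23 * sin(60) = 19.9186

(11.5, 19.9186)


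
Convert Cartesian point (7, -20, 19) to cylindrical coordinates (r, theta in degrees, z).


r = sqrt(7^2 + (-20)^2) = 21.1896
theta = atan2(-20, 7) = 289.29 deg
z = 19

r = 21.1896, theta = 289.29 deg, z = 19


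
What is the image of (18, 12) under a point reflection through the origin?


Reflection through origin: (x, y) -> (-x, -y)
(18, 12) -> (-18, -12)

(-18, -12)


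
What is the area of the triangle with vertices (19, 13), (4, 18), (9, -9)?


Area = |x1(y2-y3) + x2(y3-y1) + x3(y1-y2)| / 2
= |19*(18--9) + 4*(-9-13) + 9*(13-18)| / 2
= 190

190


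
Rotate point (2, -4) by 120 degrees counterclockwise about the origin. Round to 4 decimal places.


x' = 2*cos(120) - -4*sin(120) = 2.4641
y' = 2*sin(120) + -4*cos(120) = 3.7321

(2.4641, 3.7321)


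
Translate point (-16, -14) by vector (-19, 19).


Translation: (x+dx, y+dy) = (-16+-19, -14+19) = (-35, 5)

(-35, 5)


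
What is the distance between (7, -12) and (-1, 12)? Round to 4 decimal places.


d = sqrt((-1-7)^2 + (12--12)^2) = 25.2982

25.2982


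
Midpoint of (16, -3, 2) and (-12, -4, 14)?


Midpoint = ((16+-12)/2, (-3+-4)/2, (2+14)/2) = (2, -3.5, 8)

(2, -3.5, 8)


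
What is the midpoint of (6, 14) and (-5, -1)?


Midpoint = ((6+-5)/2, (14+-1)/2) = (0.5, 6.5)

(0.5, 6.5)


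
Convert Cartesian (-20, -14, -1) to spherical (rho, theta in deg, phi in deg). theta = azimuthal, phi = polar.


rho = sqrt((-20)^2 + (-14)^2 + (-1)^2) = 24.4336
theta = atan2(-14, -20) = 214.992 deg
phi = acos(-1/24.4336) = 92.3456 deg

rho = 24.4336, theta = 214.992 deg, phi = 92.3456 deg


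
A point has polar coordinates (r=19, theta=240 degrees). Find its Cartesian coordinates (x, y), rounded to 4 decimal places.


x = 19 * cos(240) = -9.5
y = 19 * sin(240) = -16.4545

(-9.5, -16.4545)


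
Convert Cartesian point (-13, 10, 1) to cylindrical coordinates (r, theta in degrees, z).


r = sqrt((-13)^2 + 10^2) = 16.4012
theta = atan2(10, -13) = 142.4314 deg
z = 1

r = 16.4012, theta = 142.4314 deg, z = 1


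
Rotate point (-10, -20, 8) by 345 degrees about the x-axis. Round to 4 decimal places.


x' = -10
y' = -20*cos(345) - 8*sin(345) = -17.248
z' = -20*sin(345) + 8*cos(345) = 12.9038

(-10, -17.248, 12.9038)


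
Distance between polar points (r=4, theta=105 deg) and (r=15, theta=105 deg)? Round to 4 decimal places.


d = sqrt(r1^2 + r2^2 - 2*r1*r2*cos(t2-t1))
d = sqrt(4^2 + 15^2 - 2*4*15*cos(105-105)) = 11

11


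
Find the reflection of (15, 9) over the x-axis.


Reflection across x-axis: (x, y) -> (x, -y)
(15, 9) -> (15, -9)

(15, -9)


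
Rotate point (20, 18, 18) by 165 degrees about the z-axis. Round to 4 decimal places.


x' = 20*cos(165) - 18*sin(165) = -23.9773
y' = 20*sin(165) + 18*cos(165) = -12.2103
z' = 18

(-23.9773, -12.2103, 18)


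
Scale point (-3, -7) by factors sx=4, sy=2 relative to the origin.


Scaling: (x*sx, y*sy) = (-3*4, -7*2) = (-12, -14)

(-12, -14)


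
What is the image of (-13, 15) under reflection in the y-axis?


Reflection across y-axis: (x, y) -> (-x, y)
(-13, 15) -> (13, 15)

(13, 15)


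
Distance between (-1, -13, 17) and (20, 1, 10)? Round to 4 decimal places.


d = sqrt((20--1)^2 + (1--13)^2 + (10-17)^2) = 26.1916

26.1916


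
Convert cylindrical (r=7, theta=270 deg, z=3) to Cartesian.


x = 7 * cos(270) = 0
y = 7 * sin(270) = -7
z = 3

(0, -7, 3)


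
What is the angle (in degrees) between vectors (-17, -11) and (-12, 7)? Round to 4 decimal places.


dot = -17*-12 + -11*7 = 127
|u| = 20.2485, |v| = 13.8924
cos(angle) = 0.4515
angle = 63.1617 degrees

63.1617 degrees


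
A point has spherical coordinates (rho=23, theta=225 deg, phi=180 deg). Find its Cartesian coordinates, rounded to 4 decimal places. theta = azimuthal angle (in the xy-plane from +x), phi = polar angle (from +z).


x = 23 * sin(180) * cos(225) = 0
y = 23 * sin(180) * sin(225) = 0
z = 23 * cos(180) = -23

(0, 0, -23)


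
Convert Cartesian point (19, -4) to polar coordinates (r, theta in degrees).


r = sqrt(19^2 + (-4)^2) = 19.4165
theta = atan2(-4, 19) = 348.1113 degrees

r = 19.4165, theta = 348.1113 degrees


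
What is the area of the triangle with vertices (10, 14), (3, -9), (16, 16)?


Area = |x1(y2-y3) + x2(y3-y1) + x3(y1-y2)| / 2
= |10*(-9-16) + 3*(16-14) + 16*(14--9)| / 2
= 62

62


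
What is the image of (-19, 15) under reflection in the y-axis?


Reflection across y-axis: (x, y) -> (-x, y)
(-19, 15) -> (19, 15)

(19, 15)


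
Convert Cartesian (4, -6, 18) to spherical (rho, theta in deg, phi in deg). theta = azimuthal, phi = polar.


rho = sqrt(4^2 + (-6)^2 + 18^2) = 19.3907
theta = atan2(-6, 4) = 303.6901 deg
phi = acos(18/19.3907) = 21.8319 deg

rho = 19.3907, theta = 303.6901 deg, phi = 21.8319 deg


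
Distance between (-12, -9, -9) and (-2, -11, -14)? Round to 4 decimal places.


d = sqrt((-2--12)^2 + (-11--9)^2 + (-14--9)^2) = 11.3578

11.3578


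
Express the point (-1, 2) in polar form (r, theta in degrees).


r = sqrt((-1)^2 + 2^2) = 2.2361
theta = atan2(2, -1) = 116.5651 degrees

r = 2.2361, theta = 116.5651 degrees


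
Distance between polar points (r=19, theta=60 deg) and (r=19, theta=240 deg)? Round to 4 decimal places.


d = sqrt(r1^2 + r2^2 - 2*r1*r2*cos(t2-t1))
d = sqrt(19^2 + 19^2 - 2*19*19*cos(240-60)) = 38

38


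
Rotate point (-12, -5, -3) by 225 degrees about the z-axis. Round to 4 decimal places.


x' = -12*cos(225) - -5*sin(225) = 4.9497
y' = -12*sin(225) + -5*cos(225) = 12.0208
z' = -3

(4.9497, 12.0208, -3)


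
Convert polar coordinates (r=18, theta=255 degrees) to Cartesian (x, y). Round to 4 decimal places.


x = 18 * cos(255) = -4.6587
y = 18 * sin(255) = -17.3867

(-4.6587, -17.3867)


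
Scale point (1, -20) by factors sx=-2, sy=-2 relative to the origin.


Scaling: (x*sx, y*sy) = (1*-2, -20*-2) = (-2, 40)

(-2, 40)


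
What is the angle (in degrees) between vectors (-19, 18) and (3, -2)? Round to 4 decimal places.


dot = -19*3 + 18*-2 = -93
|u| = 26.1725, |v| = 3.6056
cos(angle) = -0.9855
angle = 170.2382 degrees

170.2382 degrees


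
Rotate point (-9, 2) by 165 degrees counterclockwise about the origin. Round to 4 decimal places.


x' = -9*cos(165) - 2*sin(165) = 8.1757
y' = -9*sin(165) + 2*cos(165) = -4.2612

(8.1757, -4.2612)


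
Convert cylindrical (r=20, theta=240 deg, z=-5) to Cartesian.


x = 20 * cos(240) = -10
y = 20 * sin(240) = -17.3205
z = -5

(-10, -17.3205, -5)


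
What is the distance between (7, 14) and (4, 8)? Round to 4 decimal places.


d = sqrt((4-7)^2 + (8-14)^2) = 6.7082

6.7082


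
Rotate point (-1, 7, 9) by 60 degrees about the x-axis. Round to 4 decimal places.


x' = -1
y' = 7*cos(60) - 9*sin(60) = -4.2942
z' = 7*sin(60) + 9*cos(60) = 10.5622

(-1, -4.2942, 10.5622)


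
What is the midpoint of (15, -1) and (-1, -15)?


Midpoint = ((15+-1)/2, (-1+-15)/2) = (7, -8)

(7, -8)


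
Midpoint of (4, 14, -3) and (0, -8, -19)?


Midpoint = ((4+0)/2, (14+-8)/2, (-3+-19)/2) = (2, 3, -11)

(2, 3, -11)


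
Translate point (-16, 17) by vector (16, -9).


Translation: (x+dx, y+dy) = (-16+16, 17+-9) = (0, 8)

(0, 8)


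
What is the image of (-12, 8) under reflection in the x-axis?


Reflection across x-axis: (x, y) -> (x, -y)
(-12, 8) -> (-12, -8)

(-12, -8)


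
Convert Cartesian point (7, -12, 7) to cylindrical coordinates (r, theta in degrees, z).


r = sqrt(7^2 + (-12)^2) = 13.8924
theta = atan2(-12, 7) = 300.2564 deg
z = 7

r = 13.8924, theta = 300.2564 deg, z = 7


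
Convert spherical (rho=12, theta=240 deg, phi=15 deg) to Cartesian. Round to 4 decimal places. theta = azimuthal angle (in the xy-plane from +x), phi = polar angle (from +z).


x = 12 * sin(15) * cos(240) = -1.5529
y = 12 * sin(15) * sin(240) = -2.6897
z = 12 * cos(15) = 11.5911

(-1.5529, -2.6897, 11.5911)


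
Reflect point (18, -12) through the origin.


Reflection through origin: (x, y) -> (-x, -y)
(18, -12) -> (-18, 12)

(-18, 12)


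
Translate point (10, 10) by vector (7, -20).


Translation: (x+dx, y+dy) = (10+7, 10+-20) = (17, -10)

(17, -10)


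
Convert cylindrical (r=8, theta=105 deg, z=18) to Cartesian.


x = 8 * cos(105) = -2.0706
y = 8 * sin(105) = 7.7274
z = 18

(-2.0706, 7.7274, 18)


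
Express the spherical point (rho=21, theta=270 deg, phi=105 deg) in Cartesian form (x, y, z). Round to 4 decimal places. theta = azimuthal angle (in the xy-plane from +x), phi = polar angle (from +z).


x = 21 * sin(105) * cos(270) = 0
y = 21 * sin(105) * sin(270) = -20.2844
z = 21 * cos(105) = -5.4352

(0, -20.2844, -5.4352)


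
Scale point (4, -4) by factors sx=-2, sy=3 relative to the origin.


Scaling: (x*sx, y*sy) = (4*-2, -4*3) = (-8, -12)

(-8, -12)


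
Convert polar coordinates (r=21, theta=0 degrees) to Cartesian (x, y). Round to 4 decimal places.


x = 21 * cos(0) = 21
y = 21 * sin(0) = 0

(21, 0)


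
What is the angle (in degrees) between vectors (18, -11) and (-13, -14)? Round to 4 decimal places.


dot = 18*-13 + -11*-14 = -80
|u| = 21.095, |v| = 19.105
cos(angle) = -0.1985
angle = 101.4493 degrees

101.4493 degrees


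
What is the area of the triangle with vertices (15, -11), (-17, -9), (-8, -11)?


Area = |x1(y2-y3) + x2(y3-y1) + x3(y1-y2)| / 2
= |15*(-9--11) + -17*(-11--11) + -8*(-11--9)| / 2
= 23

23


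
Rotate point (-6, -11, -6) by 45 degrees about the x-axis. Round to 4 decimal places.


x' = -6
y' = -11*cos(45) - -6*sin(45) = -3.5355
z' = -11*sin(45) + -6*cos(45) = -12.0208

(-6, -3.5355, -12.0208)


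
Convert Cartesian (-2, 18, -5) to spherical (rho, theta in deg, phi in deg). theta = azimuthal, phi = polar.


rho = sqrt((-2)^2 + 18^2 + (-5)^2) = 18.7883
theta = atan2(18, -2) = 96.3402 deg
phi = acos(-5/18.7883) = 105.4337 deg

rho = 18.7883, theta = 96.3402 deg, phi = 105.4337 deg


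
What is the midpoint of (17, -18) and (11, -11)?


Midpoint = ((17+11)/2, (-18+-11)/2) = (14, -14.5)

(14, -14.5)


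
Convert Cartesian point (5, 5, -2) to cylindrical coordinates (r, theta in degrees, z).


r = sqrt(5^2 + 5^2) = 7.0711
theta = atan2(5, 5) = 45 deg
z = -2

r = 7.0711, theta = 45 deg, z = -2


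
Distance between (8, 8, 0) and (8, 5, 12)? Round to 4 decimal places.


d = sqrt((8-8)^2 + (5-8)^2 + (12-0)^2) = 12.3693

12.3693


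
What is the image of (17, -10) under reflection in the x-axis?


Reflection across x-axis: (x, y) -> (x, -y)
(17, -10) -> (17, 10)

(17, 10)


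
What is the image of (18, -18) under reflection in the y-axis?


Reflection across y-axis: (x, y) -> (-x, y)
(18, -18) -> (-18, -18)

(-18, -18)


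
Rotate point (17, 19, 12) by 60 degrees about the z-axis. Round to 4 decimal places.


x' = 17*cos(60) - 19*sin(60) = -7.9545
y' = 17*sin(60) + 19*cos(60) = 24.2224
z' = 12

(-7.9545, 24.2224, 12)


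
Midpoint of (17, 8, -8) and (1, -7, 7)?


Midpoint = ((17+1)/2, (8+-7)/2, (-8+7)/2) = (9, 0.5, -0.5)

(9, 0.5, -0.5)


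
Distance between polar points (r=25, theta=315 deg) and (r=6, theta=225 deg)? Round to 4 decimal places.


d = sqrt(r1^2 + r2^2 - 2*r1*r2*cos(t2-t1))
d = sqrt(25^2 + 6^2 - 2*25*6*cos(225-315)) = 25.7099

25.7099


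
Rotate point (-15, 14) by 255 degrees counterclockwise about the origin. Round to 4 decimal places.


x' = -15*cos(255) - 14*sin(255) = 17.4052
y' = -15*sin(255) + 14*cos(255) = 10.8654

(17.4052, 10.8654)


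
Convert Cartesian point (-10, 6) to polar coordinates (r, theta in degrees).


r = sqrt((-10)^2 + 6^2) = 11.6619
theta = atan2(6, -10) = 149.0362 degrees

r = 11.6619, theta = 149.0362 degrees


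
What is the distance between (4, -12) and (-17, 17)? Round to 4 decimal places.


d = sqrt((-17-4)^2 + (17--12)^2) = 35.805

35.805


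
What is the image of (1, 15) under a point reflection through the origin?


Reflection through origin: (x, y) -> (-x, -y)
(1, 15) -> (-1, -15)

(-1, -15)


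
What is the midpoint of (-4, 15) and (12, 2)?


Midpoint = ((-4+12)/2, (15+2)/2) = (4, 8.5)

(4, 8.5)


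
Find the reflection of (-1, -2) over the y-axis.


Reflection across y-axis: (x, y) -> (-x, y)
(-1, -2) -> (1, -2)

(1, -2)


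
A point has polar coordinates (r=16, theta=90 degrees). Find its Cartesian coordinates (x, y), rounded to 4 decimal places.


x = 16 * cos(90) = 0
y = 16 * sin(90) = 16

(0, 16)


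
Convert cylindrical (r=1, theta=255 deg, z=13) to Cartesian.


x = 1 * cos(255) = -0.2588
y = 1 * sin(255) = -0.9659
z = 13

(-0.2588, -0.9659, 13)


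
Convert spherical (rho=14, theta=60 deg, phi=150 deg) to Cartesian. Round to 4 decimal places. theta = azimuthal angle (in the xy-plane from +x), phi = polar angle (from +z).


x = 14 * sin(150) * cos(60) = 3.5
y = 14 * sin(150) * sin(60) = 6.0622
z = 14 * cos(150) = -12.1244

(3.5, 6.0622, -12.1244)


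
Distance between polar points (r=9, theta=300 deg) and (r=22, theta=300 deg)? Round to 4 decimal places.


d = sqrt(r1^2 + r2^2 - 2*r1*r2*cos(t2-t1))
d = sqrt(9^2 + 22^2 - 2*9*22*cos(300-300)) = 13

13


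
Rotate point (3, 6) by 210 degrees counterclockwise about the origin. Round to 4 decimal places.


x' = 3*cos(210) - 6*sin(210) = 0.4019
y' = 3*sin(210) + 6*cos(210) = -6.6962

(0.4019, -6.6962)


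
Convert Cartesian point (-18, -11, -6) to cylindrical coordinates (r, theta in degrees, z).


r = sqrt((-18)^2 + (-11)^2) = 21.095
theta = atan2(-11, -18) = 211.4296 deg
z = -6

r = 21.095, theta = 211.4296 deg, z = -6


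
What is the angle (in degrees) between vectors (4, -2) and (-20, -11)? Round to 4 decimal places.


dot = 4*-20 + -2*-11 = -58
|u| = 4.4721, |v| = 22.8254
cos(angle) = -0.5682
angle = 124.6242 degrees

124.6242 degrees


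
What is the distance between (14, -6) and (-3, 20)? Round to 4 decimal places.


d = sqrt((-3-14)^2 + (20--6)^2) = 31.0644

31.0644


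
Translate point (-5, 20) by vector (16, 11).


Translation: (x+dx, y+dy) = (-5+16, 20+11) = (11, 31)

(11, 31)


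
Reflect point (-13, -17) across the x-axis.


Reflection across x-axis: (x, y) -> (x, -y)
(-13, -17) -> (-13, 17)

(-13, 17)


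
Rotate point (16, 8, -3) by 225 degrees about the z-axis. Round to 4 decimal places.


x' = 16*cos(225) - 8*sin(225) = -5.6569
y' = 16*sin(225) + 8*cos(225) = -16.9706
z' = -3

(-5.6569, -16.9706, -3)


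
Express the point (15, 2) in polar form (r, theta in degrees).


r = sqrt(15^2 + 2^2) = 15.1327
theta = atan2(2, 15) = 7.5946 degrees

r = 15.1327, theta = 7.5946 degrees


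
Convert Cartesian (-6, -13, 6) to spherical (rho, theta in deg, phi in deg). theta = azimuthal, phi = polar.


rho = sqrt((-6)^2 + (-13)^2 + 6^2) = 15.5242
theta = atan2(-13, -6) = 245.2249 deg
phi = acos(6/15.5242) = 67.2635 deg

rho = 15.5242, theta = 245.2249 deg, phi = 67.2635 deg


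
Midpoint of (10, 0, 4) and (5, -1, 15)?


Midpoint = ((10+5)/2, (0+-1)/2, (4+15)/2) = (7.5, -0.5, 9.5)

(7.5, -0.5, 9.5)


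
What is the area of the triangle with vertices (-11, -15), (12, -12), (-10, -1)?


Area = |x1(y2-y3) + x2(y3-y1) + x3(y1-y2)| / 2
= |-11*(-12--1) + 12*(-1--15) + -10*(-15--12)| / 2
= 159.5

159.5


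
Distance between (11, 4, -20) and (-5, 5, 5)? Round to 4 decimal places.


d = sqrt((-5-11)^2 + (5-4)^2 + (5--20)^2) = 29.6985

29.6985


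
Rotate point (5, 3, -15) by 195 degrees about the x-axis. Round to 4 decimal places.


x' = 5
y' = 3*cos(195) - -15*sin(195) = -6.7801
z' = 3*sin(195) + -15*cos(195) = 13.7124

(5, -6.7801, 13.7124)


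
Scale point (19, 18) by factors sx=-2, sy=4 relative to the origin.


Scaling: (x*sx, y*sy) = (19*-2, 18*4) = (-38, 72)

(-38, 72)


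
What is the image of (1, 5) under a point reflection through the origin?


Reflection through origin: (x, y) -> (-x, -y)
(1, 5) -> (-1, -5)

(-1, -5)


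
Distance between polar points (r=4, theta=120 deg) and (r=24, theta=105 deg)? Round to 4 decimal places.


d = sqrt(r1^2 + r2^2 - 2*r1*r2*cos(t2-t1))
d = sqrt(4^2 + 24^2 - 2*4*24*cos(105-120)) = 20.1629

20.1629


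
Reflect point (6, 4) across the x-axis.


Reflection across x-axis: (x, y) -> (x, -y)
(6, 4) -> (6, -4)

(6, -4)


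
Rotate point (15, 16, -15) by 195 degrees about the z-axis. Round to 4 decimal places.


x' = 15*cos(195) - 16*sin(195) = -10.3478
y' = 15*sin(195) + 16*cos(195) = -19.3371
z' = -15

(-10.3478, -19.3371, -15)


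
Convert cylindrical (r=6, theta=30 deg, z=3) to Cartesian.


x = 6 * cos(30) = 5.1962
y = 6 * sin(30) = 3
z = 3

(5.1962, 3, 3)


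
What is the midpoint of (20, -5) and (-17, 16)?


Midpoint = ((20+-17)/2, (-5+16)/2) = (1.5, 5.5)

(1.5, 5.5)


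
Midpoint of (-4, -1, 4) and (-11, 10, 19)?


Midpoint = ((-4+-11)/2, (-1+10)/2, (4+19)/2) = (-7.5, 4.5, 11.5)

(-7.5, 4.5, 11.5)


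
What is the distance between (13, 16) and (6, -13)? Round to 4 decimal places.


d = sqrt((6-13)^2 + (-13-16)^2) = 29.8329

29.8329


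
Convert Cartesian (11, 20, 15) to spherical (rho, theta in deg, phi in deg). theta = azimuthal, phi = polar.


rho = sqrt(11^2 + 20^2 + 15^2) = 27.313
theta = atan2(20, 11) = 61.1892 deg
phi = acos(15/27.313) = 56.6886 deg

rho = 27.313, theta = 61.1892 deg, phi = 56.6886 deg


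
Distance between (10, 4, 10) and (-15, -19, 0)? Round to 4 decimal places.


d = sqrt((-15-10)^2 + (-19-4)^2 + (0-10)^2) = 35.4119

35.4119


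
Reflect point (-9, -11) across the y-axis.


Reflection across y-axis: (x, y) -> (-x, y)
(-9, -11) -> (9, -11)

(9, -11)


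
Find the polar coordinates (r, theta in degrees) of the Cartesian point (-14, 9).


r = sqrt((-14)^2 + 9^2) = 16.6433
theta = atan2(9, -14) = 147.2648 degrees

r = 16.6433, theta = 147.2648 degrees


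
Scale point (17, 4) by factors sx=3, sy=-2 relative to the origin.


Scaling: (x*sx, y*sy) = (17*3, 4*-2) = (51, -8)

(51, -8)


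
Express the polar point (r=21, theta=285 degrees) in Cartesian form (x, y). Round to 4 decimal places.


x = 21 * cos(285) = 5.4352
y = 21 * sin(285) = -20.2844

(5.4352, -20.2844)


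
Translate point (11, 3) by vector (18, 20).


Translation: (x+dx, y+dy) = (11+18, 3+20) = (29, 23)

(29, 23)


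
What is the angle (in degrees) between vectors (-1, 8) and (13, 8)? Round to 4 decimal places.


dot = -1*13 + 8*8 = 51
|u| = 8.0623, |v| = 15.2643
cos(angle) = 0.4144
angle = 65.5175 degrees

65.5175 degrees


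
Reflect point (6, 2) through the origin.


Reflection through origin: (x, y) -> (-x, -y)
(6, 2) -> (-6, -2)

(-6, -2)


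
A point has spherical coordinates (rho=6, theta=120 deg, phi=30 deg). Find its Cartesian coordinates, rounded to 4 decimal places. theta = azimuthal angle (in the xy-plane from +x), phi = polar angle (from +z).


x = 6 * sin(30) * cos(120) = -1.5
y = 6 * sin(30) * sin(120) = 2.5981
z = 6 * cos(30) = 5.1962

(-1.5, 2.5981, 5.1962)


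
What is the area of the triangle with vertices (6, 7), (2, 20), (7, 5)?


Area = |x1(y2-y3) + x2(y3-y1) + x3(y1-y2)| / 2
= |6*(20-5) + 2*(5-7) + 7*(7-20)| / 2
= 2.5

2.5


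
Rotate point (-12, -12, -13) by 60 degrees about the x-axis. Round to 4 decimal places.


x' = -12
y' = -12*cos(60) - -13*sin(60) = 5.2583
z' = -12*sin(60) + -13*cos(60) = -16.8923

(-12, 5.2583, -16.8923)


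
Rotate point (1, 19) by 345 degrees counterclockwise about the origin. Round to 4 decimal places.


x' = 1*cos(345) - 19*sin(345) = 5.8835
y' = 1*sin(345) + 19*cos(345) = 18.0938

(5.8835, 18.0938)


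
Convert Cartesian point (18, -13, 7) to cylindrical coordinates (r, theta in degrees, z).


r = sqrt(18^2 + (-13)^2) = 22.2036
theta = atan2(-13, 18) = 324.1623 deg
z = 7

r = 22.2036, theta = 324.1623 deg, z = 7


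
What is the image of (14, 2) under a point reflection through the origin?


Reflection through origin: (x, y) -> (-x, -y)
(14, 2) -> (-14, -2)

(-14, -2)


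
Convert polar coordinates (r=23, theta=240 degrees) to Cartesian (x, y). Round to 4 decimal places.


x = 23 * cos(240) = -11.5
y = 23 * sin(240) = -19.9186

(-11.5, -19.9186)


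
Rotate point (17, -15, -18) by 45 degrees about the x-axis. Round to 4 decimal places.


x' = 17
y' = -15*cos(45) - -18*sin(45) = 2.1213
z' = -15*sin(45) + -18*cos(45) = -23.3345

(17, 2.1213, -23.3345)


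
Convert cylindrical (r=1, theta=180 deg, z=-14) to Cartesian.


x = 1 * cos(180) = -1
y = 1 * sin(180) = 0
z = -14

(-1, 0, -14)


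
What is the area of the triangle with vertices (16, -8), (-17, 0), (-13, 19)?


Area = |x1(y2-y3) + x2(y3-y1) + x3(y1-y2)| / 2
= |16*(0-19) + -17*(19--8) + -13*(-8-0)| / 2
= 329.5

329.5


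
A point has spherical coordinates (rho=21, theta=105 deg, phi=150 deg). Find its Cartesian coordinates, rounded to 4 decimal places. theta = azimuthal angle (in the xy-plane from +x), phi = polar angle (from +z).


x = 21 * sin(150) * cos(105) = -2.7176
y = 21 * sin(150) * sin(105) = 10.1422
z = 21 * cos(150) = -18.1865

(-2.7176, 10.1422, -18.1865)


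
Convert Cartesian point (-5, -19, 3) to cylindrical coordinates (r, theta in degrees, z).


r = sqrt((-5)^2 + (-19)^2) = 19.6469
theta = atan2(-19, -5) = 255.2564 deg
z = 3

r = 19.6469, theta = 255.2564 deg, z = 3


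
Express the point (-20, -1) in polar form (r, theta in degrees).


r = sqrt((-20)^2 + (-1)^2) = 20.025
theta = atan2(-1, -20) = 182.8624 degrees

r = 20.025, theta = 182.8624 degrees


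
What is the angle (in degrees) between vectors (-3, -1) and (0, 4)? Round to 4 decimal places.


dot = -3*0 + -1*4 = -4
|u| = 3.1623, |v| = 4
cos(angle) = -0.3162
angle = 108.4349 degrees

108.4349 degrees


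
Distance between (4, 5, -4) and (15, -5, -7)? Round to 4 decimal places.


d = sqrt((15-4)^2 + (-5-5)^2 + (-7--4)^2) = 15.1658

15.1658


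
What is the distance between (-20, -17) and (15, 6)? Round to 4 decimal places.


d = sqrt((15--20)^2 + (6--17)^2) = 41.8808

41.8808


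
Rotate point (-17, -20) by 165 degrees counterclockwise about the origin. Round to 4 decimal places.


x' = -17*cos(165) - -20*sin(165) = 21.5971
y' = -17*sin(165) + -20*cos(165) = 14.9186

(21.5971, 14.9186)


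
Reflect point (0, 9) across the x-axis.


Reflection across x-axis: (x, y) -> (x, -y)
(0, 9) -> (0, -9)

(0, -9)


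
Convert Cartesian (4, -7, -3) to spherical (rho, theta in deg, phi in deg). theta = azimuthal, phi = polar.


rho = sqrt(4^2 + (-7)^2 + (-3)^2) = 8.6023
theta = atan2(-7, 4) = 299.7449 deg
phi = acos(-3/8.6023) = 110.4104 deg

rho = 8.6023, theta = 299.7449 deg, phi = 110.4104 deg


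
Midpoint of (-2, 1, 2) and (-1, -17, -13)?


Midpoint = ((-2+-1)/2, (1+-17)/2, (2+-13)/2) = (-1.5, -8, -5.5)

(-1.5, -8, -5.5)


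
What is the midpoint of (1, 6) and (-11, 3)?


Midpoint = ((1+-11)/2, (6+3)/2) = (-5, 4.5)

(-5, 4.5)


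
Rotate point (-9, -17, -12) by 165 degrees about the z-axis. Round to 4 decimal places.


x' = -9*cos(165) - -17*sin(165) = 13.0933
y' = -9*sin(165) + -17*cos(165) = 14.0914
z' = -12

(13.0933, 14.0914, -12)


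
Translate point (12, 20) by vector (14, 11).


Translation: (x+dx, y+dy) = (12+14, 20+11) = (26, 31)

(26, 31)


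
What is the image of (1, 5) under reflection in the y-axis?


Reflection across y-axis: (x, y) -> (-x, y)
(1, 5) -> (-1, 5)

(-1, 5)


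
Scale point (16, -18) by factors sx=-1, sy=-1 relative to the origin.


Scaling: (x*sx, y*sy) = (16*-1, -18*-1) = (-16, 18)

(-16, 18)


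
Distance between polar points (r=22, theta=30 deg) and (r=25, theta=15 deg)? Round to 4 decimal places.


d = sqrt(r1^2 + r2^2 - 2*r1*r2*cos(t2-t1))
d = sqrt(22^2 + 25^2 - 2*22*25*cos(15-30)) = 6.8177

6.8177


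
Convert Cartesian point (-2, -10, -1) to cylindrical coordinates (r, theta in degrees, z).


r = sqrt((-2)^2 + (-10)^2) = 10.198
theta = atan2(-10, -2) = 258.6901 deg
z = -1

r = 10.198, theta = 258.6901 deg, z = -1
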